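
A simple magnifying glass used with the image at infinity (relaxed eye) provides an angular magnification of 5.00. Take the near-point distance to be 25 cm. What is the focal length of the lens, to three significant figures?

For the image at infinity, M = D/f.
f = D/M = 25/5.0 = 5.000 cm.

5.00 cm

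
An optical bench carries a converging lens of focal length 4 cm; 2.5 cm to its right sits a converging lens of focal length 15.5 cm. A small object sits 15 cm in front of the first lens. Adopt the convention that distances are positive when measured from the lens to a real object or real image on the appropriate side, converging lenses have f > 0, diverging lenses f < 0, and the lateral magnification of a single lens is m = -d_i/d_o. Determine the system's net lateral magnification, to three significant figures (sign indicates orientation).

-0.305

First lens: d_i1 = 1/(1/4 - 1/15) = 5.455 cm.
m_1 = -(5.455)/15 = -0.3636.
This image would form 5.455 cm past lens 1, i.e. 2.955 cm beyond lens 2, so it is a virtual object for lens 2: d_o2 = 2.5 - 5.455 = -2.955 cm.
Second lens: d_i2 = 1/(1/15.5 - 1/(-2.955)) = 2.482 cm.
m_2 = -(2.482)/(-2.955) = 0.8399.
The system's lateral magnification is m_1 m_2 = (-0.3636)(0.8399) = -0.3054.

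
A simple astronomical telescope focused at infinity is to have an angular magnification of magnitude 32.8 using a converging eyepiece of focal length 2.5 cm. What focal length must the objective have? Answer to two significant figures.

82 cm

|M| = f_obj/|f_eye|, so f_obj = |M| x |f_eye| = 32.8 x 2.5 = 82.000 cm.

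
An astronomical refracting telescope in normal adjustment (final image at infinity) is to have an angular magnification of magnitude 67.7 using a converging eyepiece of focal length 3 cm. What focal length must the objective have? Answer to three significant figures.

203 cm

|M| = f_obj/|f_eye|, so f_obj = |M| x |f_eye| = 67.7 x 3 = 203.100 cm.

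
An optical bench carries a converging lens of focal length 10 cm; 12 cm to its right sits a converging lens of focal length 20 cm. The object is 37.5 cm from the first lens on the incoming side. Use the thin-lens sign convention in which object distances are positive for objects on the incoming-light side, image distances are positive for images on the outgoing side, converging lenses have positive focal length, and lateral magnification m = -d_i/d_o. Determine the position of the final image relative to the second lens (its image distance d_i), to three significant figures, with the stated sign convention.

Lens 1: 1/d_i1 = 1/f_1 - 1/d_o1 = 1/10 - 1/37.5 = 0.07333 cm^-1, so d_i1 = 13.636 cm.
This image would form 13.636 cm past lens 1, i.e. 1.636 cm beyond lens 2, so it is a virtual object for lens 2: d_o2 = 12 - 13.636 = -1.636 cm.
Lens 2: 1/d_i2 = 1/f_2 - 1/d_o2 = 1/20 - 1/(-1.636) = 0.66111 cm^-1, so d_i2 = 1.513 cm.

1.51 cm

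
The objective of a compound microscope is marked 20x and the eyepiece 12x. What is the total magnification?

240

The overall magnification of a compound microscope is the product of the objective and eyepiece magnifications:
M = M_obj x M_eye = 20 x 12 = 240.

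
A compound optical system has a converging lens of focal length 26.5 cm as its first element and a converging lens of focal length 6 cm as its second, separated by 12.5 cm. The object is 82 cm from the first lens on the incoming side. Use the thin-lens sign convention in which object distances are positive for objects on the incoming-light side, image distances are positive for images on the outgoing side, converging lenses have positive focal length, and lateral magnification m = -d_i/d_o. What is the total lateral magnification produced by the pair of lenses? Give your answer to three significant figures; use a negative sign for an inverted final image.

First lens: d_i1 = 1/(1/26.5 - 1/82) = 39.153 cm.
m_1 = -(39.153)/82 = -0.4775.
Since 39.153 cm > 12.5 cm, the first image lies past the second lens and serves as a virtual object: d_o2 = L - d_i1 = -26.653 cm.
Second lens: d_i2 = 1/(1/6 - 1/(-26.653)) = 4.898 cm.
m_2 = -(4.898)/(-26.653) = 0.1837.
Total m = m_1 x m_2 = (-0.4775)(0.1837) = -0.0877.

-0.0877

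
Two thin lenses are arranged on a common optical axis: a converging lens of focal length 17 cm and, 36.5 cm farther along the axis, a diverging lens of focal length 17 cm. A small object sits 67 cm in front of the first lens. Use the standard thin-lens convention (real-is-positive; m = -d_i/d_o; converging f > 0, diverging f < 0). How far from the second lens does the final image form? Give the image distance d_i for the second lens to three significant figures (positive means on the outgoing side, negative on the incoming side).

First lens: d_i1 = 1/(1/17 - 1/67) = 22.780 cm.
The intermediate image is 22.780 cm to the right of lens 1, so d_o2 = L - d_i1 = 36.5 - 22.780 = 13.720 cm.
Second lens: d_i2 = 1/(1/(-17) - 1/(13.720)) = -7.592 cm.

-7.59 cm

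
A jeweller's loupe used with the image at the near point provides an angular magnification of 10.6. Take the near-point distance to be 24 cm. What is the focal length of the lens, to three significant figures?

2.50 cm

For the image at the near point, M = 1 + D/f.
f = D/(M - 1) = 24/(10.6 - 1) = 2.500 cm.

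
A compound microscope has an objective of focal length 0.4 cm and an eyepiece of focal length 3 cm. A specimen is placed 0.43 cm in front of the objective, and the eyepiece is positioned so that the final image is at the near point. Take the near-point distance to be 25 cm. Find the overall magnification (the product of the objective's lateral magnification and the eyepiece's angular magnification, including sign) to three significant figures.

Objective: 1/d_i = 1/f_obj - 1/d_o = 1/0.4 - 1/0.43 = 0.17442 cm^-1, so d_i = 5.733 cm.
m_obj = -d_i/d_o = -5.733/0.43 = -13.333.
Eyepiece angular magnification (image at near point): M_eye = 1 + D/f_e = 1 + 25/3 = 9.333.
Overall M = m_obj x M_eye = (-13.333)(9.333) = -124.44.

-124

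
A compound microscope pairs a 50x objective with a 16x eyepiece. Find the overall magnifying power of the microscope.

800

The overall magnification of a compound microscope is the product of the objective and eyepiece magnifications:
M = M_obj x M_eye = 50 x 16 = 800.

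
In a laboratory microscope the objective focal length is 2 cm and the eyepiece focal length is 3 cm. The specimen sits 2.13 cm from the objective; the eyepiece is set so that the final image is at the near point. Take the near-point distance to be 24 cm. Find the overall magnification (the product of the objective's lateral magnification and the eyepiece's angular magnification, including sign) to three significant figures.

-138

Objective: 1/d_i = 1/f_obj - 1/d_o = 1/2 - 1/2.13 = 0.03052 cm^-1, so d_i = 32.769 cm.
m_obj = -d_i/d_o = -32.769/2.13 = -15.385.
Eyepiece angular magnification (image at near point): M_eye = 1 + D/f_e = 1 + 24/3 = 9.000.
Overall M = m_obj x M_eye = (-15.385)(9.000) = -138.46.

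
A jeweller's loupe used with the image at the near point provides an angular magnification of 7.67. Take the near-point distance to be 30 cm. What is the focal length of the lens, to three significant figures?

4.50 cm

For the image at the near point, M = 1 + D/f.
f = D/(M - 1) = 30/(7.67 - 1) = 4.498 cm.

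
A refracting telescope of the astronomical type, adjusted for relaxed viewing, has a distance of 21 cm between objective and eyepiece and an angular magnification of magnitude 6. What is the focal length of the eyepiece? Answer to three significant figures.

3.00 cm

In normal adjustment the tube length equals f_obj + f_eye and |M| = f_obj/f_eye.
So f_obj = 6 f_eye and 6 f_eye + f_eye = 21 cm, giving f_eye = 21/7 = 3.000 cm and f_obj = 18.000 cm.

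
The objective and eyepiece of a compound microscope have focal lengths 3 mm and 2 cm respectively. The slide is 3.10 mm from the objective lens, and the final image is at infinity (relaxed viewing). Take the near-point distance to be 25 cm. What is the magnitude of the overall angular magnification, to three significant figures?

375

Convert to cm: f_obj = 3 mm = 0.3 cm; d_o = 3.10 mm = 0.31 cm.
Objective: 1/d_i = 1/f_obj - 1/d_o = 1/0.3 - 1/0.31 = 0.10753 cm^-1, so d_i = 9.300 cm.
m_obj = -d_i/d_o = -9.300/0.31 = -30.000.
Eyepiece angular magnification (image at infinity): M_eye = D/f_e = 25/2 = 12.500.
Overall M = m_obj x M_eye = (-30.000)(12.500) = -375.00.
|M| = 375.00.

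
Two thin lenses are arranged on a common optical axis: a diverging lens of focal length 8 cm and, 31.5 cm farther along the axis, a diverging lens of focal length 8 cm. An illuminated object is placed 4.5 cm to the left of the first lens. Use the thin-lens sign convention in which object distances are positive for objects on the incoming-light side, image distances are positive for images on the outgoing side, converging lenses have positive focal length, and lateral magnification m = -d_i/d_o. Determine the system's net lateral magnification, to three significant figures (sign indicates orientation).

First lens: d_i1 = 1/(1/(-8) - 1/4.5) = -2.880 cm.
m_1 = -(-2.880)/4.5 = 0.6400.
The intermediate image is virtual, 2.880 cm to the left of lens 1, so d_o2 = L - d_i1 = 31.5 - (-2.880) = 34.380 cm.
Second lens: d_i2 = 1/(1/(-8) - 1/(34.380)) = -6.490 cm.
m_2 = -(-6.490)/(34.380) = 0.1888.
Overall magnification: m = m_1 m_2 = 0.1208.

0.121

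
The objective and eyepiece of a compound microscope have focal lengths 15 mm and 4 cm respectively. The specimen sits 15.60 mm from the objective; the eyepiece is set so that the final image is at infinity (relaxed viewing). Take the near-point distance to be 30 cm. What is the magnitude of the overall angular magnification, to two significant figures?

190

Convert to cm: f_obj = 15 mm = 1.5 cm; d_o = 15.60 mm = 1.56 cm.
Objective: 1/d_i = 1/f_obj - 1/d_o = 1/1.5 - 1/1.56 = 0.02564 cm^-1, so d_i = 39.000 cm.
m_obj = -d_i/d_o = -39.000/1.56 = -25.000.
Eyepiece angular magnification (image at infinity): M_eye = D/f_e = 30/4 = 7.500.
Overall M = m_obj x M_eye = (-25.000)(7.500) = -187.50.
|M| = 187.50.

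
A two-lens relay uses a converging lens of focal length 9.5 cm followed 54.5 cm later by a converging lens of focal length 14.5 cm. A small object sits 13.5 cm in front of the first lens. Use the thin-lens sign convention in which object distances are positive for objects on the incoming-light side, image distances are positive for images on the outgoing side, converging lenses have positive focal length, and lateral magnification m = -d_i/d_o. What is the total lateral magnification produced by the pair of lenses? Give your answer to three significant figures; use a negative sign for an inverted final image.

Lens 1: 1/d_i1 = 1/f_1 - 1/d_o1 = 1/9.5 - 1/13.5 = 0.03119 cm^-1, so d_i1 = 32.062 cm.
m_1 = -(32.062)/13.5 = -2.3750.
Object distance for lens 2: d_o2 = 54.5 - 32.062 = 22.438 cm.
Lens 2: 1/d_i2 = 1/f_2 - 1/d_o2 = 1/14.5 - 1/(22.438) = 0.02440 cm^-1, so d_i2 = 40.988 cm.
m_2 = -(40.988)/(22.438) = -1.8268.
Overall magnification: m = m_1 m_2 = 4.3386.

4.34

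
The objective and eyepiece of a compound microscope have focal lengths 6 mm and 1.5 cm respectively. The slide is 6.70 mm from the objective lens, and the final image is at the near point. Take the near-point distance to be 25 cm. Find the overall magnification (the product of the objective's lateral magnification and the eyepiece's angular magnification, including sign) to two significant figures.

Convert to cm: f_obj = 6 mm = 0.6 cm; d_o = 6.70 mm = 0.67 cm.
Objective: 1/d_i = 1/f_obj - 1/d_o = 1/0.6 - 1/0.67 = 0.17413 cm^-1, so d_i = 5.743 cm.
m_obj = -d_i/d_o = -5.743/0.67 = -8.571.
Eyepiece angular magnification (image at near point): M_eye = 1 + D/f_e = 1 + 25/1.5 = 17.667.
Overall M = m_obj x M_eye = (-8.571)(17.667) = -151.43.

-150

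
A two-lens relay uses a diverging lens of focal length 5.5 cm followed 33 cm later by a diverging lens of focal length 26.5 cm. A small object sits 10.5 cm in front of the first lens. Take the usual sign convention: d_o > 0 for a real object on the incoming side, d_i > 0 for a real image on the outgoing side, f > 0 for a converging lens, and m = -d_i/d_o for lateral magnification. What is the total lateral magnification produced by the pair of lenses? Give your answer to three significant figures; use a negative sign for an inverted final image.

0.144

Applying the thin-lens equation to the first lens, 1/(-5.5) = 1/10.5 + 1/d_i1, which gives d_i1 = -3.609 cm.
Its lateral magnification is m_1 = -d_i1/d_o1 = -(-3.609)/10.5 = 0.3438.
The intermediate image is virtual, 3.609 cm to the left of lens 1, so d_o2 = L - d_i1 = 33 - (-3.609) = 36.609 cm.
Applying the thin-lens equation again with f_2 = -26.5 cm and d_o2 = 36.609 cm gives d_i2 = -15.372 cm.
m_2 = -(-15.372)/(36.609) = 0.4199.
The system's lateral magnification is m_1 m_2 = (0.3438)(0.4199) = 0.1443.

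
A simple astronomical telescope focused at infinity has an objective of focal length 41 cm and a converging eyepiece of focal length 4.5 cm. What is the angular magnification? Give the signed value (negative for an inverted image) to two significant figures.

-9.1

M = -f_obj/f_eye = -41/(4.5) = -9.111.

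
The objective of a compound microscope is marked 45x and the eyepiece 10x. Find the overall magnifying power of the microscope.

The overall magnification of a compound microscope is the product of the objective and eyepiece magnifications:
M = M_obj x M_eye = 45 x 10 = 450.

450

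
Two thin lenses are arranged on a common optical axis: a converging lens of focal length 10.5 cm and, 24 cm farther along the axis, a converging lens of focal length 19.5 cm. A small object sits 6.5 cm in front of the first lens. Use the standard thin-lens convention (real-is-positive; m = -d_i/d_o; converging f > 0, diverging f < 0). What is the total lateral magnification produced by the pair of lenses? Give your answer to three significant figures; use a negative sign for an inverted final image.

-2.37

Applying the thin-lens equation to the first lens, 1/10.5 = 1/6.5 + 1/d_i1, which gives d_i1 = -17.062 cm.
Its lateral magnification is m_1 = -d_i1/d_o1 = -(-17.062)/6.5 = 2.6250.
The intermediate image is virtual, 17.062 cm to the left of lens 1, so d_o2 = L - d_i1 = 24 - (-17.062) = 41.062 cm.
Applying the thin-lens equation again with f_2 = 19.5 cm and d_o2 = 41.062 cm gives d_i2 = 37.135 cm.
m_2 = -(37.135)/(41.062) = -0.9043.
The system's lateral magnification is m_1 m_2 = (2.6250)(-0.9043) = -2.3739.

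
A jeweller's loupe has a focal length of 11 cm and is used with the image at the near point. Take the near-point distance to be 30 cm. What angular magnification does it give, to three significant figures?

3.73

M = 1 + D/f = 1 + 30/11 = 3.727.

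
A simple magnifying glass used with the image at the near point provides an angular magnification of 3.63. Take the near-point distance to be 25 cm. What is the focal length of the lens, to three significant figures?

9.51 cm

For the image at the near point, M = 1 + D/f.
f = D/(M - 1) = 25/(3.63 - 1) = 9.506 cm.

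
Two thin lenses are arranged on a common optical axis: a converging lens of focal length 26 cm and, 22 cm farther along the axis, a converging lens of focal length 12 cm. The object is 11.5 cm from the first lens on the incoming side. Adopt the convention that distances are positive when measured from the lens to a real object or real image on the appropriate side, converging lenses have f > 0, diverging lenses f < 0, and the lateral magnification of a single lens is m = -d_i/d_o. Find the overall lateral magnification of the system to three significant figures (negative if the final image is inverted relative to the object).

-0.703

First lens: d_i1 = 1/(1/26 - 1/11.5) = -20.621 cm.
m_1 = -(-20.621)/11.5 = 1.7931.
The intermediate image is virtual, 20.621 cm to the left of lens 1, so d_o2 = L - d_i1 = 22 - (-20.621) = 42.621 cm.
Second lens: d_i2 = 1/(1/12 - 1/(42.621)) = 16.703 cm.
m_2 = -(16.703)/(42.621) = -0.3919.
Overall magnification: m = m_1 m_2 = -0.7027.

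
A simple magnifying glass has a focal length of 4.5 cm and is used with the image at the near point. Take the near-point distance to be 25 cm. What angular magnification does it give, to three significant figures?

M = 1 + D/f = 1 + 25/4.5 = 6.556.

6.56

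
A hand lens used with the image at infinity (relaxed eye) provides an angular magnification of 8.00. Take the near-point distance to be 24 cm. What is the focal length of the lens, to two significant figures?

3.0 cm

For the image at infinity, M = D/f.
f = D/M = 24/8.0 = 3.000 cm.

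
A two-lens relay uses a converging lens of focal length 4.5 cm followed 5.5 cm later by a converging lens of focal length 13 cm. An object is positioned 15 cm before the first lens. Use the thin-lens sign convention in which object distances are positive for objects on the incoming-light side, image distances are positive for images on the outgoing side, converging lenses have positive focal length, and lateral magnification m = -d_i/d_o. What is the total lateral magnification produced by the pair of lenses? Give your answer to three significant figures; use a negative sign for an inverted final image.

-0.400

Lens 1: 1/d_i1 = 1/f_1 - 1/d_o1 = 1/4.5 - 1/15 = 0.15556 cm^-1, so d_i1 = 6.429 cm.
m_1 = -(6.429)/15 = -0.4286.
Since 6.429 cm > 5.5 cm, the first image lies past the second lens and serves as a virtual object: d_o2 = L - d_i1 = -0.929 cm.
Lens 2: 1/d_i2 = 1/f_2 - 1/d_o2 = 1/13 - 1/(-0.929) = 1.15385 cm^-1, so d_i2 = 0.867 cm.
m_2 = -(0.867)/(-0.929) = 0.9333.
Overall magnification: m = m_1 m_2 = -0.4000.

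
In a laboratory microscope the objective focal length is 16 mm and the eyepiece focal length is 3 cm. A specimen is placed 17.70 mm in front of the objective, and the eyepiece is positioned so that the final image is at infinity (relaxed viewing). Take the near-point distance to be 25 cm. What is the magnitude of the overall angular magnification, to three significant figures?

Convert to cm: f_obj = 16 mm = 1.6 cm; d_o = 17.70 mm = 1.77 cm.
Objective: 1/d_i = 1/f_obj - 1/d_o = 1/1.6 - 1/1.77 = 0.06003 cm^-1, so d_i = 16.659 cm.
m_obj = -d_i/d_o = -16.659/1.77 = -9.412.
Eyepiece angular magnification (image at infinity): M_eye = D/f_e = 25/3 = 8.333.
Overall M = m_obj x M_eye = (-9.412)(8.333) = -78.43.
|M| = 78.43.

78.4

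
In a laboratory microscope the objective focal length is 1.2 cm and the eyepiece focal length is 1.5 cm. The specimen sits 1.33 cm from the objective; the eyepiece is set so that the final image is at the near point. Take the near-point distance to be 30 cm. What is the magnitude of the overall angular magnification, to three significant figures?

Objective: 1/d_i = 1/f_obj - 1/d_o = 1/1.2 - 1/1.33 = 0.08145 cm^-1, so d_i = 12.277 cm.
m_obj = -d_i/d_o = -12.277/1.33 = -9.231.
Eyepiece angular magnification (image at near point): M_eye = 1 + D/f_e = 1 + 30/1.5 = 21.000.
Overall M = m_obj x M_eye = (-9.231)(21.000) = -193.85.
|M| = 193.85.

194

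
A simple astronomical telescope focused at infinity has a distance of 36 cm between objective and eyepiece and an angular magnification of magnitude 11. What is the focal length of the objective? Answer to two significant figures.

33 cm

In normal adjustment the tube length equals f_obj + f_eye and |M| = f_obj/f_eye.
So f_obj = 11 f_eye and 11 f_eye + f_eye = 36 cm, giving f_eye = 36/12 = 3.000 cm and f_obj = 33.000 cm.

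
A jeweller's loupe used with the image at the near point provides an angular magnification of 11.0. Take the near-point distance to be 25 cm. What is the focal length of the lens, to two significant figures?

For the image at the near point, M = 1 + D/f.
f = D/(M - 1) = 25/(11.0 - 1) = 2.500 cm.

2.5 cm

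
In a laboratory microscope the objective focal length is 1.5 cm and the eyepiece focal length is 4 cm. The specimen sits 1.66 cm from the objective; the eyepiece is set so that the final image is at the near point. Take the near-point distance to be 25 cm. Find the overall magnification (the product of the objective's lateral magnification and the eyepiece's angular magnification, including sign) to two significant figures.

Objective: 1/d_i = 1/f_obj - 1/d_o = 1/1.5 - 1/1.66 = 0.06426 cm^-1, so d_i = 15.563 cm.
m_obj = -d_i/d_o = -15.563/1.66 = -9.375.
Eyepiece angular magnification (image at near point): M_eye = 1 + D/f_e = 1 + 25/4 = 7.250.
Overall M = m_obj x M_eye = (-9.375)(7.250) = -67.97.

-68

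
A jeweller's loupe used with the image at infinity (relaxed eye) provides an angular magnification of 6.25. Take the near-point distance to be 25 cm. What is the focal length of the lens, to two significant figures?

For the image at infinity, M = D/f.
f = D/M = 25/6.25 = 4.000 cm.

4.0 cm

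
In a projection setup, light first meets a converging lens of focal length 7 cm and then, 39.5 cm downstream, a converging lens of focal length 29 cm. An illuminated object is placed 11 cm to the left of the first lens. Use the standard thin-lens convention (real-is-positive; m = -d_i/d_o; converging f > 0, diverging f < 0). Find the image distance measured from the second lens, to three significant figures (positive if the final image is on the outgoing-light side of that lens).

-67.1 cm

Applying the thin-lens equation to the first lens, 1/7 = 1/11 + 1/d_i1, which gives d_i1 = 19.250 cm.
Object distance for lens 2: d_o2 = 39.5 - 19.250 = 20.250 cm.
Applying the thin-lens equation again with f_2 = 29 cm and d_o2 = 20.250 cm gives d_i2 = -67.114 cm.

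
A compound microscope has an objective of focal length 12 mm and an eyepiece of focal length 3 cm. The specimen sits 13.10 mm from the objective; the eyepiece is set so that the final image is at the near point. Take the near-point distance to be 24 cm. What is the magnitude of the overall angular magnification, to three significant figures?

Convert to cm: f_obj = 12 mm = 1.2 cm; d_o = 13.10 mm = 1.31 cm.
Objective: 1/d_i = 1/f_obj - 1/d_o = 1/1.2 - 1/1.31 = 0.06997 cm^-1, so d_i = 14.291 cm.
m_obj = -d_i/d_o = -14.291/1.31 = -10.909.
Eyepiece angular magnification (image at near point): M_eye = 1 + D/f_e = 1 + 24/3 = 9.000.
Overall M = m_obj x M_eye = (-10.909)(9.000) = -98.18.
|M| = 98.18.

98.2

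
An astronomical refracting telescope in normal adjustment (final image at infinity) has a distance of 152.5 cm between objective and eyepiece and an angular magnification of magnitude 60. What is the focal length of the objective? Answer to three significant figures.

In normal adjustment the tube length equals f_obj + f_eye and |M| = f_obj/f_eye.
So f_obj = 60 f_eye and 60 f_eye + f_eye = 152.5 cm, giving f_eye = 152.5/61 = 2.500 cm and f_obj = 150.000 cm.

150 cm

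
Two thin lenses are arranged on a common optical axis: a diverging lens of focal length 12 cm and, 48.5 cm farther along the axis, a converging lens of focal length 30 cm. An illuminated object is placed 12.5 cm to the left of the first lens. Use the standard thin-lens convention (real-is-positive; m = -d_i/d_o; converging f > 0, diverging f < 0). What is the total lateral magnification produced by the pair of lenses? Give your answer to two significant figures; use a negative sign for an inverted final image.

-0.60

First lens: d_i1 = 1/(1/(-12) - 1/12.5) = -6.122 cm.
m_1 = -(-6.122)/12.5 = 0.4898.
With d_i1 < 0 the first image is virtual and lies on the object side; the object distance for lens 2 is d_o2 = 48.5 - (-6.122) = 54.622 cm.
Second lens: d_i2 = 1/(1/30 - 1/(54.622)) = 66.552 cm.
m_2 = -(66.552)/(54.622) = -1.2184.
The system's lateral magnification is m_1 m_2 = (0.4898)(-1.2184) = -0.5968.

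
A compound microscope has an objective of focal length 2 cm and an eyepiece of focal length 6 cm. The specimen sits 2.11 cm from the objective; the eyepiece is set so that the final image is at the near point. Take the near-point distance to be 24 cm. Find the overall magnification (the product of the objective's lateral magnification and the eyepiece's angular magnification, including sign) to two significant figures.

Objective: 1/d_i = 1/f_obj - 1/d_o = 1/2 - 1/2.11 = 0.02607 cm^-1, so d_i = 38.364 cm.
m_obj = -d_i/d_o = -38.364/2.11 = -18.182.
Eyepiece angular magnification (image at near point): M_eye = 1 + D/f_e = 1 + 24/6 = 5.000.
Overall M = m_obj x M_eye = (-18.182)(5.000) = -90.91.

-91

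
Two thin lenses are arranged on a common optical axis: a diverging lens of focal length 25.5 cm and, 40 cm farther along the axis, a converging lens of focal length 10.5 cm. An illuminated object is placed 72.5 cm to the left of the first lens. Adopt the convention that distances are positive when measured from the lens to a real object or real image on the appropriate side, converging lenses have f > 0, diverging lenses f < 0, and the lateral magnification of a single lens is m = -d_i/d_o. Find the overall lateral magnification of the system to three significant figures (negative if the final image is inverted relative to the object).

First lens: d_i1 = 1/(1/(-25.5) - 1/72.5) = -18.865 cm.
m_1 = -(-18.865)/72.5 = 0.2602.
The intermediate image is virtual, 18.865 cm to the left of lens 1, so d_o2 = L - d_i1 = 40 - (-18.865) = 58.865 cm.
Second lens: d_i2 = 1/(1/10.5 - 1/(58.865)) = 12.780 cm.
m_2 = -(12.780)/(58.865) = -0.2171.
Overall magnification: m = m_1 m_2 = -0.0565.

-0.0565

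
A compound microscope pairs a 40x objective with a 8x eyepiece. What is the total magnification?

320

The overall magnification of a compound microscope is the product of the objective and eyepiece magnifications:
M = M_obj x M_eye = 40 x 8 = 320.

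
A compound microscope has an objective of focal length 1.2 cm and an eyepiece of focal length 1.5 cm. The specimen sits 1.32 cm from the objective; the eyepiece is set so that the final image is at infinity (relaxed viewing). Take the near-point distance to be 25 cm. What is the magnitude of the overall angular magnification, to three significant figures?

Objective: 1/d_i = 1/f_obj - 1/d_o = 1/1.2 - 1/1.32 = 0.07576 cm^-1, so d_i = 13.200 cm.
m_obj = -d_i/d_o = -13.200/1.32 = -10.000.
Eyepiece angular magnification (image at infinity): M_eye = D/f_e = 25/1.5 = 16.667.
Overall M = m_obj x M_eye = (-10.000)(16.667) = -166.67.
|M| = 166.67.

167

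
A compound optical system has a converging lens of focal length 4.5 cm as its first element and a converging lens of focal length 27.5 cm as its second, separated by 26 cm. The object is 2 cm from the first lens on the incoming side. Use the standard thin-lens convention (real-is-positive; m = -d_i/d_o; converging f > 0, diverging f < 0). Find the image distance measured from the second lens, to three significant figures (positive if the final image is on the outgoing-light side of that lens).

Lens 1: 1/d_i1 = 1/f_1 - 1/d_o1 = 1/4.5 - 1/2 = -0.27778 cm^-1, so d_i1 = -3.600 cm.
The intermediate image is virtual, 3.600 cm to the left of lens 1, so d_o2 = L - d_i1 = 26 - (-3.600) = 29.600 cm.
Lens 2: 1/d_i2 = 1/f_2 - 1/d_o2 = 1/27.5 - 1/(29.600) = 0.00258 cm^-1, so d_i2 = 387.619 cm.

388 cm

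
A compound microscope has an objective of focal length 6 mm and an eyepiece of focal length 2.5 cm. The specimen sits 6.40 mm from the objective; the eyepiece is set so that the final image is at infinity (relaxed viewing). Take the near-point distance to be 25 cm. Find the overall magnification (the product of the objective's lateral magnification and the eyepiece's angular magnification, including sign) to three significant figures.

Convert to cm: f_obj = 6 mm = 0.6 cm; d_o = 6.40 mm = 0.64 cm.
Objective: 1/d_i = 1/f_obj - 1/d_o = 1/0.6 - 1/0.64 = 0.10417 cm^-1, so d_i = 9.600 cm.
m_obj = -d_i/d_o = -9.600/0.64 = -15.000.
Eyepiece angular magnification (image at infinity): M_eye = D/f_e = 25/2.5 = 10.000.
Overall M = m_obj x M_eye = (-15.000)(10.000) = -150.00.

-150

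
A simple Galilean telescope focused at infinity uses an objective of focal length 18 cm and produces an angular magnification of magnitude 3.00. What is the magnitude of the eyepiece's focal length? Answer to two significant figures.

|M| = f_obj/|f_eye|, so |f_eye| = f_obj/|M| = 18/3.0 = 6.000 cm.
(The eyepiece is diverging, so its signed focal length is -6.000 cm.)

6.0 cm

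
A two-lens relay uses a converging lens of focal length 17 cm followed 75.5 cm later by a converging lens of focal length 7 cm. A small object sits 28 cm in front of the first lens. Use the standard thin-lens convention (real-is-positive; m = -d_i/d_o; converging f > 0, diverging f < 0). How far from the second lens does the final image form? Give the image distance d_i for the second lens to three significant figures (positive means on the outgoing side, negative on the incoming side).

8.94 cm

Applying the thin-lens equation to the first lens, 1/17 = 1/28 + 1/d_i1, which gives d_i1 = 43.273 cm.
The intermediate image is 43.273 cm to the right of lens 1, so d_o2 = L - d_i1 = 75.5 - 43.273 = 32.227 cm.
Applying the thin-lens equation again with f_2 = 7 cm and d_o2 = 32.227 cm gives d_i2 = 8.942 cm.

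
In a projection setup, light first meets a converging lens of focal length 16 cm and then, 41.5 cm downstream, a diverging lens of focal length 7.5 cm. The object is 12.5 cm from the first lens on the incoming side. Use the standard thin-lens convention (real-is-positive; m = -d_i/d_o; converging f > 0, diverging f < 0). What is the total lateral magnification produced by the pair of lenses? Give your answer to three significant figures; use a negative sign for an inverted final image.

0.323

First lens: d_i1 = 1/(1/16 - 1/12.5) = -57.143 cm.
m_1 = -(-57.143)/12.5 = 4.5714.
The intermediate image is virtual, 57.143 cm to the left of lens 1, so d_o2 = L - d_i1 = 41.5 - (-57.143) = 98.643 cm.
Second lens: d_i2 = 1/(1/(-7.5) - 1/(98.643)) = -6.970 cm.
m_2 = -(-6.970)/(98.643) = 0.0707.
Total m = m_1 x m_2 = (4.5714)(0.0707) = 0.3230.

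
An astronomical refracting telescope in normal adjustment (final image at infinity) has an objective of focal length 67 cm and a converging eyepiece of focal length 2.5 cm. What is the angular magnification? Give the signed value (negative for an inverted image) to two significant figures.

-27

M = -f_obj/f_eye = -67/(2.5) = -26.800.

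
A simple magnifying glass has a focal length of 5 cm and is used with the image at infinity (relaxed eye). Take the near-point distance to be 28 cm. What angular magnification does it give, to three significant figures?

M = D/f = 28/5 = 5.600.

5.60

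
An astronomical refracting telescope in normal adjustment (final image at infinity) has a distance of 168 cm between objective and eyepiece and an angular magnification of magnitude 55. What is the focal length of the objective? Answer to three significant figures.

In normal adjustment the tube length equals f_obj + f_eye and |M| = f_obj/f_eye.
So f_obj = 55 f_eye and 55 f_eye + f_eye = 168 cm, giving f_eye = 168/56 = 3.000 cm and f_obj = 165.000 cm.

165 cm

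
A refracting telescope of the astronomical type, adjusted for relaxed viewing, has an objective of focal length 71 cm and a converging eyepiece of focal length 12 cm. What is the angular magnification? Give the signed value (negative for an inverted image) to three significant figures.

-5.92

M = -f_obj/f_eye = -71/(12) = -5.917.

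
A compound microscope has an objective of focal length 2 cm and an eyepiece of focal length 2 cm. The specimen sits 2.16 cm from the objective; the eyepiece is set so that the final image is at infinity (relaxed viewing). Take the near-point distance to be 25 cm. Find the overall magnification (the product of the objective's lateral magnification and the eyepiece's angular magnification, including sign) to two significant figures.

-160

Objective: 1/d_i = 1/f_obj - 1/d_o = 1/2 - 1/2.16 = 0.03704 cm^-1, so d_i = 27.000 cm.
m_obj = -d_i/d_o = -27.000/2.16 = -12.500.
Eyepiece angular magnification (image at infinity): M_eye = D/f_e = 25/2 = 12.500.
Overall M = m_obj x M_eye = (-12.500)(12.500) = -156.25.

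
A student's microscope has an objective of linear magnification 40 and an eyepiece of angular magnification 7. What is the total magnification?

The overall magnification of a compound microscope is the product of the objective and eyepiece magnifications:
M = M_obj x M_eye = 40 x 7 = 280.

280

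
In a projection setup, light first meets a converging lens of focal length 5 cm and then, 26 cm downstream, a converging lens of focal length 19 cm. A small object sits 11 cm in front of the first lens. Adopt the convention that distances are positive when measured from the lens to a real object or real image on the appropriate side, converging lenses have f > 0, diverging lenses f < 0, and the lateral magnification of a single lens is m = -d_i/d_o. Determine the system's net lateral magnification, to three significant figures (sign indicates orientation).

First lens: d_i1 = 1/(1/5 - 1/11) = 9.167 cm.
m_1 = -(9.167)/11 = -0.8333.
Object distance for lens 2: d_o2 = 26 - 9.167 = 16.833 cm.
Second lens: d_i2 = 1/(1/19 - 1/(16.833)) = -147.615 cm.
m_2 = -(-147.615)/(16.833) = 8.7692.
Total m = m_1 x m_2 = (-0.8333)(8.7692) = -7.3077.

-7.31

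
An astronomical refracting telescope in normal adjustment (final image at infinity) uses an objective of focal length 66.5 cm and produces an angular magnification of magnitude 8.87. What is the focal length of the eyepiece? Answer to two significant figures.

7.5 cm

|M| = f_obj/f_eye, so f_eye = f_obj/|M| = 66.5/8.87 = 7.497 cm.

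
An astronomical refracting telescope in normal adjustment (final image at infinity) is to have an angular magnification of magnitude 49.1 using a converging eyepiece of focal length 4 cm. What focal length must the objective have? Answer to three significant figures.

196 cm

|M| = f_obj/|f_eye|, so f_obj = |M| x |f_eye| = 49.1 x 4 = 196.400 cm.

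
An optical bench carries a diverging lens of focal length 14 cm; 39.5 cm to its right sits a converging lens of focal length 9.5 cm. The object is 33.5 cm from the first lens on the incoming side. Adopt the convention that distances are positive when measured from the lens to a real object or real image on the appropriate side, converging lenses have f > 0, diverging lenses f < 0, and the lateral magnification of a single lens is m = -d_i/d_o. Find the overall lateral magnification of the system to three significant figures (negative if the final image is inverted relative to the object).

-0.0702

Applying the thin-lens equation to the first lens, 1/(-14) = 1/33.5 + 1/d_i1, which gives d_i1 = -9.874 cm.
Its lateral magnification is m_1 = -d_i1/d_o1 = -(-9.874)/33.5 = 0.2947.
The intermediate image is virtual, 9.874 cm to the left of lens 1, so d_o2 = L - d_i1 = 39.5 - (-9.874) = 49.374 cm.
Applying the thin-lens equation again with f_2 = 9.5 cm and d_o2 = 49.374 cm gives d_i2 = 11.763 cm.
m_2 = -(11.763)/(49.374) = -0.2383.
Overall magnification: m = m_1 m_2 = -0.0702.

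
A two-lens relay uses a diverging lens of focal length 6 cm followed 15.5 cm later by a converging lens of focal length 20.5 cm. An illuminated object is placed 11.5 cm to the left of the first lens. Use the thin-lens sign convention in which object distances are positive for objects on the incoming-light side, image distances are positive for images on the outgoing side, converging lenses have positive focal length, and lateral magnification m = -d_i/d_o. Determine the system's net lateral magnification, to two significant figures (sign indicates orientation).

First lens: d_i1 = 1/(1/(-6) - 1/11.5) = -3.943 cm.
m_1 = -(-3.943)/11.5 = 0.3429.
The intermediate image is virtual, 3.943 cm to the left of lens 1, so d_o2 = L - d_i1 = 15.5 - (-3.943) = 19.443 cm.
Second lens: d_i2 = 1/(1/20.5 - 1/(19.443)) = -377.034 cm.
m_2 = -(-377.034)/(19.443) = 19.3919.
Total m = m_1 x m_2 = (0.3429)(19.3919) = 6.6486.

6.6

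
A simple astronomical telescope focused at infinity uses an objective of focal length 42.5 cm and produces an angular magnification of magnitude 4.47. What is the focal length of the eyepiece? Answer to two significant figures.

|M| = f_obj/f_eye, so f_eye = f_obj/|M| = 42.5/4.47 = 9.508 cm.

9.5 cm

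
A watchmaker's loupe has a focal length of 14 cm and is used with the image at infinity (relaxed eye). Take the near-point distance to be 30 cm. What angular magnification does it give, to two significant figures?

M = D/f = 30/14 = 2.143.

2.1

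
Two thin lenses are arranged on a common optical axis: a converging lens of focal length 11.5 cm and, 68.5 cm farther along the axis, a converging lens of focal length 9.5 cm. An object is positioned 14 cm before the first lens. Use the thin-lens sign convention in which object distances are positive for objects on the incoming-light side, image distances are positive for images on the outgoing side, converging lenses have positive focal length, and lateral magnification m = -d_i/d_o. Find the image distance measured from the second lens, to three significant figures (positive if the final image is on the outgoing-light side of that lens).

Lens 1: 1/d_i1 = 1/f_1 - 1/d_o1 = 1/11.5 - 1/14 = 0.01553 cm^-1, so d_i1 = 64.400 cm.
That image sits 4.100 cm in front of the second lens, so d_o2 = 4.100 cm.
Lens 2: 1/d_i2 = 1/f_2 - 1/d_o2 = 1/9.5 - 1/(4.100) = -0.13864 cm^-1, so d_i2 = -7.213 cm.

-7.21 cm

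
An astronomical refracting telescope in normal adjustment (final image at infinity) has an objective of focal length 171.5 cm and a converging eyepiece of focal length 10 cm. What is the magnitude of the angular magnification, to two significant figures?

|M| = f_obj/|f_eye| = 171.5/10 = 17.150.

17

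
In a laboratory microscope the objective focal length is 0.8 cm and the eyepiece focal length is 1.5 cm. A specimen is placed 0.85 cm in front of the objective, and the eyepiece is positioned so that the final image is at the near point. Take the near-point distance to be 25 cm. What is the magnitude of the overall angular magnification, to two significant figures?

280

Objective: 1/d_i = 1/f_obj - 1/d_o = 1/0.8 - 1/0.85 = 0.07353 cm^-1, so d_i = 13.600 cm.
m_obj = -d_i/d_o = -13.600/0.85 = -16.000.
Eyepiece angular magnification (image at near point): M_eye = 1 + D/f_e = 1 + 25/1.5 = 17.667.
Overall M = m_obj x M_eye = (-16.000)(17.667) = -282.67.
|M| = 282.67.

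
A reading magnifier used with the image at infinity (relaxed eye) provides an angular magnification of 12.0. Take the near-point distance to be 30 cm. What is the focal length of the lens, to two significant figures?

For the image at infinity, M = D/f.
f = D/M = 30/12.0 = 2.500 cm.

2.5 cm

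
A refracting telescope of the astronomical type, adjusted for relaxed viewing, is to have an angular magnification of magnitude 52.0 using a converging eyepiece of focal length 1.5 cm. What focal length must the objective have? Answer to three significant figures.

78.0 cm

|M| = f_obj/|f_eye|, so f_obj = |M| x |f_eye| = 52.0 x 1.5 = 78.000 cm.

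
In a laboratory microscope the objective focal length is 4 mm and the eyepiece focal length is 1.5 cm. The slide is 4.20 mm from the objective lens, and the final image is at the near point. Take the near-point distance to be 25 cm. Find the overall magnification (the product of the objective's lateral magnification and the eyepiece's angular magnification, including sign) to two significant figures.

-350

Convert to cm: f_obj = 4 mm = 0.4 cm; d_o = 4.20 mm = 0.42 cm.
Objective: 1/d_i = 1/f_obj - 1/d_o = 1/0.4 - 1/0.42 = 0.11905 cm^-1, so d_i = 8.400 cm.
m_obj = -d_i/d_o = -8.400/0.42 = -20.000.
Eyepiece angular magnification (image at near point): M_eye = 1 + D/f_e = 1 + 25/1.5 = 17.667.
Overall M = m_obj x M_eye = (-20.000)(17.667) = -353.33.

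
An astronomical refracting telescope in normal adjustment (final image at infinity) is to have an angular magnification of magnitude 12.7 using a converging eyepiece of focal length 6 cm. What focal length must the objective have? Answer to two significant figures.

76 cm

|M| = f_obj/|f_eye|, so f_obj = |M| x |f_eye| = 12.7 x 6 = 76.200 cm.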